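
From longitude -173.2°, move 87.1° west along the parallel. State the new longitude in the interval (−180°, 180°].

Start at -173.2°; shift −87.1° → -260.3°.
-260.3° lies outside (−180°, 180°]; add 360° → +99.7°.

+99.7°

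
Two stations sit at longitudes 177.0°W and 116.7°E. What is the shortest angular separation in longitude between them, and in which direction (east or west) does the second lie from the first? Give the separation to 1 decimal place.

Raw difference: 116.7 − -177.0 = 293.7°.
Normalise into (−180°, 180°]: 293.7° − 360° = -66.3°.
Negative ⇒ the second point lies to the west; separation 66.3°.

66.3° west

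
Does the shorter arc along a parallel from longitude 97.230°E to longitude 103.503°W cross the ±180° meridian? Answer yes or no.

Yes

Naïve |-103.503 − 97.230| = 200.733° > 180°, so the shorter arc goes the other way round — across 180°.
Signed shortest Δλ = ((-103.503 − 97.230 + 180) mod 360) − 180 = 159.267°.
Going east by 159.267° from +97.230° passes through 180° before reaching -103.503°.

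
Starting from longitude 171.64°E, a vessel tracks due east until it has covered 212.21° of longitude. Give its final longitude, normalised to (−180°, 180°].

Start at +171.64°; shift +212.21° → +383.85°.
+383.85° lies outside (−180°, 180°]; subtract 360° → +23.85°.

23.85°E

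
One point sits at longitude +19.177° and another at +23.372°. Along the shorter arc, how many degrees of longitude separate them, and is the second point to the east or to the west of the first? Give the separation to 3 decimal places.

Raw difference: 23.372 − 19.177 = 4.195°.
Normalise into (−180°, 180°]: 4.195° stays 4.195°.
Positive ⇒ the second point lies to the east; separation 4.195°.

4.195° east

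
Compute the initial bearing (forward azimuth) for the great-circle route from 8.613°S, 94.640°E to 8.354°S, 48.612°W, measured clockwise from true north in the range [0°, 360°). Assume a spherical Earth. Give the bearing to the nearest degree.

Δλ = -48.612 − 94.640 = -143.252°.
θ = atan2( sin Δλ · cos φ₂ , cos φ₁ · sin φ₂ − sin φ₁ · cos φ₂ · cos Δλ )
  = atan2(-0.59195, -0.26238) = -113.905° → normalised to [0°, 360°): 246.095°.

246°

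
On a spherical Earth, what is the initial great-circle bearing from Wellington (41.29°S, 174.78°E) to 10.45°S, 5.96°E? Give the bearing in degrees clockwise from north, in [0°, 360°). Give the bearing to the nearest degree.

Δλ = 5.96 − 174.78 = -168.82°.
θ = atan2( sin Δλ · cos φ₂ , cos φ₁ · sin φ₂ − sin φ₁ · cos φ₂ · cos Δλ )
  = atan2(-0.19068, -0.77289) = -166.142° → normalised to [0°, 360°): 193.858°.

194°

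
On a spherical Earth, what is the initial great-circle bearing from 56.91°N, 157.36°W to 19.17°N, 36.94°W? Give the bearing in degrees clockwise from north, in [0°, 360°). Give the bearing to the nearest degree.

Δλ = -36.94 − -157.36 = 120.42°.
θ = atan2( sin Δλ · cos φ₂ , cos φ₁ · sin φ₂ − sin φ₁ · cos φ₂ · cos Δλ )
  = atan2(0.81452, 0.57997) = 54.548° → normalised to [0°, 360°): 54.548°.

55°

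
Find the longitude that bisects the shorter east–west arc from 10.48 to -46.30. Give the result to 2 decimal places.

-17.91°

Signed shortest Δλ from +10.48° to -46.30° is -56.78°.
Midpoint longitude = +10.48° + (-56.78°)/2 = +10.48° − 28.39° = -17.91°.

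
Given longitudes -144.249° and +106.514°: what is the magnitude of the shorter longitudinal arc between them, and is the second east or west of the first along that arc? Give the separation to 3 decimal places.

109.237° west

Raw difference: 106.514 − -144.249 = 250.763°.
Normalise into (−180°, 180°]: 250.763° − 360° = -109.237°.
Negative ⇒ the second point lies to the west; separation 109.237°.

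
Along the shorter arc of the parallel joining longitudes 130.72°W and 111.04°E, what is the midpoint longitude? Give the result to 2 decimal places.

Signed shortest Δλ from -130.72° to +111.04° is -118.24°.
Midpoint longitude = -130.72° + (-118.24°)/2 = -130.72° − 59.12° = -189.84°.
Normalise into (−180°, 180°]: +170.16°.
(The naïve average (-130.72 + +111.04)/2 = -9.84° is on the wrong side of the globe.)

170.16°E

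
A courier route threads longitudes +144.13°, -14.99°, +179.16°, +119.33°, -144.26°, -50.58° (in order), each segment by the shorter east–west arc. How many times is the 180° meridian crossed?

2

Leg 1: +144.13° → -14.99°, shortest Δλ = -159.12° (west) — does not cross 180°.
Leg 2: -14.99° → +179.16°, shortest Δλ = -165.85° (west) — crosses 180°.
Leg 3: +179.16° → +119.33°, shortest Δλ = -59.83° (west) — does not cross 180°.
Leg 4: +119.33° → -144.26°, shortest Δλ = 96.41° (east) — crosses 180°.
Leg 5: -144.26° → -50.58°, shortest Δλ = 93.68° (east) — does not cross 180°.
Total crossings: 2.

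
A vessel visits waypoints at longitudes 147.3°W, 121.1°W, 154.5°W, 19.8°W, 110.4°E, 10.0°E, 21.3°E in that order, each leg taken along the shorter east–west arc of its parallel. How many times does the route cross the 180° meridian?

0

Leg 1: -147.3° → -121.1°, shortest Δλ = 26.2° (east) — does not cross 180°.
Leg 2: -121.1° → -154.5°, shortest Δλ = -33.4° (west) — does not cross 180°.
Leg 3: -154.5° → -19.8°, shortest Δλ = 134.7° (east) — does not cross 180°.
Leg 4: -19.8° → +110.4°, shortest Δλ = 130.2° (east) — does not cross 180°.
Leg 5: +110.4° → +10.0°, shortest Δλ = -100.4° (west) — does not cross 180°.
Leg 6: +10.0° → +21.3°, shortest Δλ = 11.3° (east) — does not cross 180°.
Total crossings: 0.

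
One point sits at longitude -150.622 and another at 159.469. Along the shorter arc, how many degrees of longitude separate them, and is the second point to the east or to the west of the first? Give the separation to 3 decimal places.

49.909° west

Raw difference: 159.469 − -150.622 = 310.091°.
Normalise into (−180°, 180°]: 310.091° − 360° = -49.909°.
Negative ⇒ the second point lies to the west; separation 49.909°.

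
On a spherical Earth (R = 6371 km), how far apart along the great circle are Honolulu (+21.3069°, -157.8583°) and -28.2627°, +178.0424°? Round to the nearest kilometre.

Δλ = 178.0424 − -157.8583 = 335.9007°; wrapped into (−180°, 180°]: -24.0993°.
Δφ = -28.2627 − 21.3069 = -49.5696°.
a = sin²(Δφ/2) + cos φ₁ · cos φ₂ · sin²(Δλ/2) = 0.211499.
c = 2·atan2(√a, √(1−a)) = 0.95574 rad → d = 6371·c ≈ 6089.04 km.

6089 km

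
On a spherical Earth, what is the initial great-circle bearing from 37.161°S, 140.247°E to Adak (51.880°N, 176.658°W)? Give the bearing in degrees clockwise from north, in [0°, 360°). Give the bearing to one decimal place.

Δλ = -176.658 − 140.247 = -316.905°; wrapped into (−180°, 180°]: 43.095°.
θ = atan2( sin Δλ · cos φ₂ , cos φ₁ · sin φ₂ − sin φ₁ · cos φ₂ · cos Δλ )
  = atan2(0.42175, 0.89926) = 25.127° → normalised to [0°, 360°): 25.127°.

25.1°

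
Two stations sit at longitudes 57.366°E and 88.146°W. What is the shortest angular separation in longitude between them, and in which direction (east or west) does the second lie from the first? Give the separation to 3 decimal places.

145.512° west

Raw difference: -88.146 − 57.366 = -145.512°.
Normalise into (−180°, 180°]: -145.512° stays -145.512°.
Negative ⇒ the second point lies to the west; separation 145.512°.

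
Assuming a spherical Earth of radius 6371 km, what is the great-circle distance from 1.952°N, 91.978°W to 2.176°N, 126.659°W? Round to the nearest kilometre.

3854 km

Δλ = -126.659 − -91.978 = -34.681°.
Δφ = 2.176 − 1.952 = 0.224°.
a = sin²(Δφ/2) + cos φ₁ · cos φ₂ · sin²(Δλ/2) = 0.088722.
c = 2·atan2(√a, √(1−a)) = 0.60490 rad → d = 6371·c ≈ 3853.85 km.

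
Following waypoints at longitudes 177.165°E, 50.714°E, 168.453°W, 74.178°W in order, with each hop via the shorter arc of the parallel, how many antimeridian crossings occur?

1

Leg 1: +177.165° → +50.714°, shortest Δλ = -126.451° (west) — does not cross 180°.
Leg 2: +50.714° → -168.453°, shortest Δλ = 140.833° (east) — crosses 180°.
Leg 3: -168.453° → -74.178°, shortest Δλ = 94.275° (east) — does not cross 180°.
Total crossings: 1.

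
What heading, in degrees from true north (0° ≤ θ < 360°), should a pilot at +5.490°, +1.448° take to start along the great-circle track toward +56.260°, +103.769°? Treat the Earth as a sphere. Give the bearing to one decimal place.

Δλ = 103.769 − 1.448 = 102.321°.
θ = atan2( sin Δλ · cos φ₂ , cos φ₁ · sin φ₂ − sin φ₁ · cos φ₂ · cos Δλ )
  = atan2(0.54263, 0.83909) = 32.890° → normalised to [0°, 360°): 32.890°.

32.9°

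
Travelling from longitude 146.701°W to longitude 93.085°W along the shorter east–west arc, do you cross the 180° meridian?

No

Signed shortest Δλ = ((-93.085 − -146.701 + 180) mod 360) − 180 = 53.616°.
Going east by 53.616° from -146.701° reaches -93.085° without touching 180°.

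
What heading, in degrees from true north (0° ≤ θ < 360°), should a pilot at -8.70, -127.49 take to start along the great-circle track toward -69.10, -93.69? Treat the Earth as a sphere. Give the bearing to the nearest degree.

Δλ = -93.69 − -127.49 = 33.80°.
θ = atan2( sin Δλ · cos φ₂ , cos φ₁ · sin φ₂ − sin φ₁ · cos φ₂ · cos Δλ )
  = atan2(0.19845, -0.87862) = 167.272° → normalised to [0°, 360°): 167.272°.

167°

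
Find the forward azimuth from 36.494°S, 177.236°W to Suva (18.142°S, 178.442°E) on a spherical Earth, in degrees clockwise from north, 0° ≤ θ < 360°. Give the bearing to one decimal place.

347.1°

Δλ = 178.442 − -177.236 = 355.678°; wrapped into (−180°, 180°]: -4.322°.
θ = atan2( sin Δλ · cos φ₂ , cos φ₁ · sin φ₂ − sin φ₁ · cos φ₂ · cos Δλ )
  = atan2(-0.07162, 0.31325) = -12.878° → normalised to [0°, 360°): 347.122°.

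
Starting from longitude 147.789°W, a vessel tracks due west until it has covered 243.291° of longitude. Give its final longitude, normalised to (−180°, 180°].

31.080°W

Start at -147.789°; shift −243.291° → -391.080°.
-391.080° lies outside (−180°, 180°]; add 360° → -31.080°.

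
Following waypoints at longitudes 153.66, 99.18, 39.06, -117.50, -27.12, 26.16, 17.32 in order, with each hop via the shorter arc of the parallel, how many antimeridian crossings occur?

0

Leg 1: +153.66° → +99.18°, shortest Δλ = -54.48° (west) — does not cross 180°.
Leg 2: +99.18° → +39.06°, shortest Δλ = -60.12° (west) — does not cross 180°.
Leg 3: +39.06° → -117.50°, shortest Δλ = -156.56° (west) — does not cross 180°.
Leg 4: -117.50° → -27.12°, shortest Δλ = 90.38° (east) — does not cross 180°.
Leg 5: -27.12° → +26.16°, shortest Δλ = 53.28° (east) — does not cross 180°.
Leg 6: +26.16° → +17.32°, shortest Δλ = -8.84° (west) — does not cross 180°.
Total crossings: 0.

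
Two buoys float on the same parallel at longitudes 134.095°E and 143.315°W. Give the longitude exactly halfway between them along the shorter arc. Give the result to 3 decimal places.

175.390°E

Signed shortest Δλ from +134.095° to -143.315° is +82.590°.
Midpoint longitude = +134.095° + (+82.590°)/2 = +134.095° + 41.295° = +175.390°.
(The naïve average (+134.095 + -143.315)/2 = -4.61° is on the wrong side of the globe.)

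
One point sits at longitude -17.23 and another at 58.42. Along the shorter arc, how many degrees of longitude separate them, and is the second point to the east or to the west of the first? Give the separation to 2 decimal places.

75.65° east

Raw difference: 58.42 − -17.23 = 75.65°.
Normalise into (−180°, 180°]: 75.65° stays 75.65°.
Positive ⇒ the second point lies to the east; separation 75.65°.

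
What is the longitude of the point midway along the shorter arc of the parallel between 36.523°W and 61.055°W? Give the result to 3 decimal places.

Signed shortest Δλ from -36.523° to -61.055° is -24.532°.
Midpoint longitude = -36.523° + (-24.532°)/2 = -36.523° − 12.266° = -48.789°.

48.789°W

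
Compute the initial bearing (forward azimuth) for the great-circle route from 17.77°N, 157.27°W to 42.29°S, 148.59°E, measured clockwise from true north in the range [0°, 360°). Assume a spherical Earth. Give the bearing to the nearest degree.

218°

Δλ = 148.59 − -157.27 = 305.86°; wrapped into (−180°, 180°]: -54.14°.
θ = atan2( sin Δλ · cos φ₂ , cos φ₁ · sin φ₂ − sin φ₁ · cos φ₂ · cos Δλ )
  = atan2(-0.59953, -0.77304) = -142.205° → normalised to [0°, 360°): 217.795°.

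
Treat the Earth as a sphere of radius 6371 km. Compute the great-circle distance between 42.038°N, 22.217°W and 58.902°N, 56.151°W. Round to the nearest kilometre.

2993 km

Δλ = -56.151 − -22.217 = -33.934°.
Δφ = 58.902 − 42.038 = 16.864°.
a = sin²(Δφ/2) + cos φ₁ · cos φ₂ · sin²(Δλ/2) = 0.054170.
c = 2·atan2(√a, √(1−a)) = 0.46980 rad → d = 6371·c ≈ 2993.07 km.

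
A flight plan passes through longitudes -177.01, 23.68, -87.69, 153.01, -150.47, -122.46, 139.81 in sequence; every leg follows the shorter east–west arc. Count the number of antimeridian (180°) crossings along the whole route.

Leg 1: -177.01° → +23.68°, shortest Δλ = -159.31° (west) — crosses 180°.
Leg 2: +23.68° → -87.69°, shortest Δλ = -111.37° (west) — does not cross 180°.
Leg 3: -87.69° → +153.01°, shortest Δλ = -119.3° (west) — crosses 180°.
Leg 4: +153.01° → -150.47°, shortest Δλ = 56.52° (east) — crosses 180°.
Leg 5: -150.47° → -122.46°, shortest Δλ = 28.01° (east) — does not cross 180°.
Leg 6: -122.46° → +139.81°, shortest Δλ = -97.73° (west) — crosses 180°.
Total crossings: 4.

4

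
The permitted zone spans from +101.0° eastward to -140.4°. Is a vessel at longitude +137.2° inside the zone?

Band width going east from +101.0° to -140.4°: ((-140.4 − 101.0) mod 360) = 118.6°.
Offset of +137.2° east of the west edge: ((137.2 − 101.0) mod 360) = 36.2°.
36.2° ≤ 118.6° ⇒ inside.

Yes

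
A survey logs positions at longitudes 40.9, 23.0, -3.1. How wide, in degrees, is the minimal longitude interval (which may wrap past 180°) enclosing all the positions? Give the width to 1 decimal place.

Sort the longitudes: -3.1°, +23.0°, +40.9°.
Eastward gaps between consecutive values (wrapping around): 26.1°, 17.9°, 316.0°.
Largest gap = 316.0° ⇒ minimal covering band is its complement: 360° − 316.0° = 44.0°.
Band runs from -3.1° eastward to +40.9°.

44.0°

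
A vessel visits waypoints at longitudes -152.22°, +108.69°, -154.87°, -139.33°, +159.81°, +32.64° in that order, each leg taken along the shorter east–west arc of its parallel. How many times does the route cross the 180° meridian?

Leg 1: -152.22° → +108.69°, shortest Δλ = -99.09° (west) — crosses 180°.
Leg 2: +108.69° → -154.87°, shortest Δλ = 96.44° (east) — crosses 180°.
Leg 3: -154.87° → -139.33°, shortest Δλ = 15.54° (east) — does not cross 180°.
Leg 4: -139.33° → +159.81°, shortest Δλ = -60.86° (west) — crosses 180°.
Leg 5: +159.81° → +32.64°, shortest Δλ = -127.17° (west) — does not cross 180°.
Total crossings: 3.

3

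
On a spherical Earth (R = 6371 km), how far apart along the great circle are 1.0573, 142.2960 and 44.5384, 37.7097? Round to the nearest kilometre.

11073 km

Δλ = 37.7097 − 142.2960 = -104.5863°.
Δφ = 44.5384 − 1.0573 = 43.4811°.
a = sin²(Δφ/2) + cos φ₁ · cos φ₂ · sin²(Δλ/2) = 0.583266.
c = 2·atan2(√a, √(1−a)) = 1.73811 rad → d = 6371·c ≈ 11073.49 km.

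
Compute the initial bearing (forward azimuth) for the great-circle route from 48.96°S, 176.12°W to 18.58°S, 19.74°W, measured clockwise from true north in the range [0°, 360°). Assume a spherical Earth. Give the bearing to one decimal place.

156.3°

Δλ = -19.74 − -176.12 = 156.38°.
θ = atan2( sin Δλ · cos φ₂ , cos φ₁ · sin φ₂ − sin φ₁ · cos φ₂ · cos Δλ )
  = atan2(0.37979, -0.86425) = 156.277° → normalised to [0°, 360°): 156.277°.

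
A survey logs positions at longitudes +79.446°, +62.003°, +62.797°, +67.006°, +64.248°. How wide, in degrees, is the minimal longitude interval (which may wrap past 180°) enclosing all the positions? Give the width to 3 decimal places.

Sort the longitudes: +62.003°, +62.797°, +64.248°, +67.006°, +79.446°.
Eastward gaps between consecutive values (wrapping around): 0.794°, 1.451°, 2.758°, 12.440°, 342.557°.
Largest gap = 342.557° ⇒ minimal covering band is its complement: 360° − 342.557° = 17.443°.
Band runs from +62.003° eastward to +79.446°.

17.443°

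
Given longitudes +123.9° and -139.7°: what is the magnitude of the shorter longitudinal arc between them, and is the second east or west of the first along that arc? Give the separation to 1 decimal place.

Raw difference: -139.7 − 123.9 = -263.6°.
Normalise into (−180°, 180°]: -263.6° + 360° = 96.4°.
Positive ⇒ the second point lies to the east; separation 96.4°.

96.4° east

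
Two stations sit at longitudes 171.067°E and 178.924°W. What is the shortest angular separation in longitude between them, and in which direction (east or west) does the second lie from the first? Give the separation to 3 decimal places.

10.009° east

Raw difference: -178.924 − 171.067 = -349.991°.
Normalise into (−180°, 180°]: -349.991° + 360° = 10.009°.
Positive ⇒ the second point lies to the east; separation 10.009°.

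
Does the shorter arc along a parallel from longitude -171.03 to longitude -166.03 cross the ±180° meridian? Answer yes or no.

Signed shortest Δλ = ((-166.03 − -171.03 + 180) mod 360) − 180 = 5.0°.
Going east by 5.0° from -171.03° reaches -166.03° without touching 180°.

No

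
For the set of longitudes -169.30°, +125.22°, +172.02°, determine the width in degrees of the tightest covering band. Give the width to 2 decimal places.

65.48°

Sort the longitudes: -169.30°, +125.22°, +172.02°.
Eastward gaps between consecutive values (wrapping around): 294.52°, 46.80°, 18.68°.
Largest gap = 294.52° ⇒ minimal covering band is its complement: 360° − 294.52° = 65.48°.
Band runs from +125.22° eastward to -169.30°, crossing the antimeridian.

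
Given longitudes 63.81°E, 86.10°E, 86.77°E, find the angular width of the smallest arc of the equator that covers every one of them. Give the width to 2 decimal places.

22.96°

Sort the longitudes: +63.81°, +86.10°, +86.77°.
Eastward gaps between consecutive values (wrapping around): 22.29°, 0.67°, 337.04°.
Largest gap = 337.04° ⇒ minimal covering band is its complement: 360° − 337.04° = 22.96°.
Band runs from +63.81° eastward to +86.77°.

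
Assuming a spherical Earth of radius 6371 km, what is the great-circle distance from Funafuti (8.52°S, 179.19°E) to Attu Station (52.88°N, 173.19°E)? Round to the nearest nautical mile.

Δλ = 173.19 − 179.19 = -6.00°.
Δφ = 52.88 − -8.52 = 61.40°.
a = sin²(Δφ/2) + cos φ₁ · cos φ₂ · sin²(Δλ/2) = 0.262289.
c = 2·atan2(√a, √(1−a)) = 1.07535 rad → d = 6371·c ≈ 6851.07 km ≈ 3699.28 nmi.

3699 nmi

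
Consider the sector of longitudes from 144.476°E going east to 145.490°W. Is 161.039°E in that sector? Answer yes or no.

Band width going east from +144.476° to -145.490°: ((-145.490 − 144.476) mod 360) = 70.034°.
Offset of +161.039° east of the west edge: ((161.039 − 144.476) mod 360) = 16.563°.
16.563° ≤ 70.034° ⇒ inside.

Yes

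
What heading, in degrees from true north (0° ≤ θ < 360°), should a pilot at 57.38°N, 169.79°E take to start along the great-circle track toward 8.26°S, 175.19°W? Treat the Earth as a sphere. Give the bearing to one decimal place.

Δλ = -175.19 − 169.79 = -344.98°; wrapped into (−180°, 180°]: 15.02°.
θ = atan2( sin Δλ · cos φ₂ , cos φ₁ · sin φ₂ − sin φ₁ · cos φ₂ · cos Δλ )
  = atan2(0.25647, -0.88249) = 163.795° → normalised to [0°, 360°): 163.795°.

163.8°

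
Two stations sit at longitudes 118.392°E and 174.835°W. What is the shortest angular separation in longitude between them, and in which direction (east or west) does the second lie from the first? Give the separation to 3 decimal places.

66.773° east

Raw difference: -174.835 − 118.392 = -293.227°.
Normalise into (−180°, 180°]: -293.227° + 360° = 66.773°.
Positive ⇒ the second point lies to the east; separation 66.773°.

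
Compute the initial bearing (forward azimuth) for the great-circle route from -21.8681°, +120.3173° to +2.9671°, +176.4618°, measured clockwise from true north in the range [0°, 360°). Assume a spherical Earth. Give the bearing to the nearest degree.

Δλ = 176.4618 − 120.3173 = 56.1445°.
θ = atan2( sin Δλ · cos φ₂ , cos φ₁ · sin φ₂ − sin φ₁ · cos φ₂ · cos Δλ )
  = atan2(0.82933, 0.25526) = 72.892° → normalised to [0°, 360°): 72.892°.

73°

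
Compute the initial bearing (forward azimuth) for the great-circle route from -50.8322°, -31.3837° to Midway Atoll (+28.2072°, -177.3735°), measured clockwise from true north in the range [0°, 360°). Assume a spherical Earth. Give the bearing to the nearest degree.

Δλ = -177.3735 − -31.3837 = -145.9898°.
θ = atan2( sin Δλ · cos φ₂ , cos φ₁ · sin φ₂ − sin φ₁ · cos φ₂ · cos Δλ )
  = atan2(-0.49292, -0.26782) = -118.517° → normalised to [0°, 360°): 241.483°.

241°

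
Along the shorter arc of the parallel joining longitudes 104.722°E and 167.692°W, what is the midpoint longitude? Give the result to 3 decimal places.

Signed shortest Δλ from +104.722° to -167.692° is +87.586°.
Midpoint longitude = +104.722° + (+87.586°)/2 = +104.722° + 43.793° = +148.515°.
(The naïve average (+104.722 + -167.692)/2 = -31.485° is on the wrong side of the globe.)

148.515°E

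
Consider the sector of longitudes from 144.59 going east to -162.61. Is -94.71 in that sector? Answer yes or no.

No

Band width going east from +144.59° to -162.61°: ((-162.61 − 144.59) mod 360) = 52.80°.
Offset of -94.71° east of the west edge: ((-94.71 − 144.59) mod 360) = 120.70°.
120.70° > 52.80° ⇒ outside.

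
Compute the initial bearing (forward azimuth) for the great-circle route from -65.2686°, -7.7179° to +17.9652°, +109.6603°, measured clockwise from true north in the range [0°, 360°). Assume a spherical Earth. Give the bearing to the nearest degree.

108°

Δλ = 109.6603 − -7.7179 = 117.3782°.
θ = atan2( sin Δλ · cos φ₂ , cos φ₁ · sin φ₂ − sin φ₁ · cos φ₂ · cos Δλ )
  = atan2(0.84470, -0.26828) = 107.620° → normalised to [0°, 360°): 107.620°.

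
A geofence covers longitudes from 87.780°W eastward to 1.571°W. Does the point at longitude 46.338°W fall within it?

Band width going east from -87.780° to -1.571°: ((-1.571 − -87.780) mod 360) = 86.209°.
Offset of -46.338° east of the west edge: ((-46.338 − -87.780) mod 360) = 41.442°.
41.442° ≤ 86.209° ⇒ inside.

Yes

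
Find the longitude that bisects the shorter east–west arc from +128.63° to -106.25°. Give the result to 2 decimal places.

-168.81°

Signed shortest Δλ from +128.63° to -106.25° is +125.12°.
Midpoint longitude = +128.63° + (+125.12°)/2 = +128.63° + 62.56° = +191.19°.
Normalise into (−180°, 180°]: -168.81°.
(The naïve average (+128.63 + -106.25)/2 = 11.19° is on the wrong side of the globe.)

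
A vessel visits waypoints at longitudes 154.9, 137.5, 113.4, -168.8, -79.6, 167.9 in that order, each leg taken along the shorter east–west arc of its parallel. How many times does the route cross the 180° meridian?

Leg 1: +154.9° → +137.5°, shortest Δλ = -17.4° (west) — does not cross 180°.
Leg 2: +137.5° → +113.4°, shortest Δλ = -24.1° (west) — does not cross 180°.
Leg 3: +113.4° → -168.8°, shortest Δλ = 77.8° (east) — crosses 180°.
Leg 4: -168.8° → -79.6°, shortest Δλ = 89.2° (east) — does not cross 180°.
Leg 5: -79.6° → +167.9°, shortest Δλ = -112.5° (west) — crosses 180°.
Total crossings: 2.

2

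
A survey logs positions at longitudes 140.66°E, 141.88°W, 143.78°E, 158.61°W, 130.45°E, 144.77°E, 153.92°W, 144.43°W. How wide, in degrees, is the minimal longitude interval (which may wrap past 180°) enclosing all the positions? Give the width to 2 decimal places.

87.67°

Sort the longitudes: -158.61°, -153.92°, -144.43°, -141.88°, +130.45°, +140.66°, +143.78°, +144.77°.
Eastward gaps between consecutive values (wrapping around): 4.69°, 9.49°, 2.55°, 272.33°, 10.21°, 3.12°, 0.99°, 56.62°.
Largest gap = 272.33° ⇒ minimal covering band is its complement: 360° − 272.33° = 87.67°.
Band runs from +130.45° eastward to -141.88°, crossing the antimeridian.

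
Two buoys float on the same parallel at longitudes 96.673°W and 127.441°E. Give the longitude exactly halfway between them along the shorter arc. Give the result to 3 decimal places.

Signed shortest Δλ from -96.673° to +127.441° is -135.886°.
Midpoint longitude = -96.673° + (-135.886°)/2 = -96.673° − 67.943° = -164.616°.
(The naïve average (-96.673 + +127.441)/2 = 15.384° is on the wrong side of the globe.)

164.616°W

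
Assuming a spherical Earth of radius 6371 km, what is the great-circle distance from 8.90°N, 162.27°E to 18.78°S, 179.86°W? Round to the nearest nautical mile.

Δλ = -179.86 − 162.27 = -342.13°; wrapped into (−180°, 180°]: 17.87°.
Δφ = -18.78 − 8.90 = -27.68°.
a = sin²(Δφ/2) + cos φ₁ · cos φ₂ · sin²(Δλ/2) = 0.079785.
c = 2·atan2(√a, √(1−a)) = 0.57272 rad → d = 6371·c ≈ 3648.81 km ≈ 1970.20 nmi.

1970 nmi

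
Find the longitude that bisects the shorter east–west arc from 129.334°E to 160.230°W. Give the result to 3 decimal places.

164.552°E

Signed shortest Δλ from +129.334° to -160.230° is +70.436°.
Midpoint longitude = +129.334° + (+70.436°)/2 = +129.334° + 35.218° = +164.552°.
(The naïve average (+129.334 + -160.230)/2 = -15.448° is on the wrong side of the globe.)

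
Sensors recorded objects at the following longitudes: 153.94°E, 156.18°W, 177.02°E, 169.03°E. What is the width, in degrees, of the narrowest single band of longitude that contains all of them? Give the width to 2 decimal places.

49.88°

Sort the longitudes: -156.18°, +153.94°, +169.03°, +177.02°.
Eastward gaps between consecutive values (wrapping around): 310.12°, 15.09°, 7.99°, 26.80°.
Largest gap = 310.12° ⇒ minimal covering band is its complement: 360° − 310.12° = 49.88°.
Band runs from +153.94° eastward to -156.18°, crossing the antimeridian.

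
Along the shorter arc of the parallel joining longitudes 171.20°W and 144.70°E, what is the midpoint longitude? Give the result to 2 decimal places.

166.75°E

Signed shortest Δλ from -171.20° to +144.70° is -44.10°.
Midpoint longitude = -171.20° + (-44.10°)/2 = -171.20° − 22.05° = -193.25°.
Normalise into (−180°, 180°]: +166.75°.
(The naïve average (-171.20 + +144.70)/2 = -13.25° is on the wrong side of the globe.)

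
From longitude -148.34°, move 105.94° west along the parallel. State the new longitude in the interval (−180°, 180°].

Start at -148.34°; shift −105.94° → -254.28°.
-254.28° lies outside (−180°, 180°]; add 360° → +105.72°.

+105.72°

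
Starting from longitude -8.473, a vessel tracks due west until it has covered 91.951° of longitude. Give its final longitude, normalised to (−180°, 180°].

Start at -8.473°; shift −91.951° → -100.424°.
-100.424° already lies in (−180°, 180°].

-100.424°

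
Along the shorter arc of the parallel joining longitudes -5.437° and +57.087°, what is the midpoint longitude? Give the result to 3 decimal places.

+25.825°

Signed shortest Δλ from -5.437° to +57.087° is +62.524°.
Midpoint longitude = -5.437° + (+62.524°)/2 = -5.437° + 31.262° = +25.825°.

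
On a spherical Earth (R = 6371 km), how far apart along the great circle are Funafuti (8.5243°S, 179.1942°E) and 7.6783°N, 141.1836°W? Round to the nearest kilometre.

Δλ = -141.1836 − 179.1942 = -320.3778°; wrapped into (−180°, 180°]: 39.6222°.
Δφ = 7.6783 − -8.5243 = 16.2026°.
a = sin²(Δφ/2) + cos φ₁ · cos φ₂ · sin²(Δλ/2) = 0.132439.
c = 2·atan2(√a, √(1−a)) = 0.74495 rad → d = 6371·c ≈ 4746.07 km.

4746 km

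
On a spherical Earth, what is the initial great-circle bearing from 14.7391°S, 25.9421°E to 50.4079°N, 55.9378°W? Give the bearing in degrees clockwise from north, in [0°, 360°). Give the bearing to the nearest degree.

321°

Δλ = -55.9378 − 25.9421 = -81.8799°.
θ = atan2( sin Δλ · cos φ₂ , cos φ₁ · sin φ₂ − sin φ₁ · cos φ₂ · cos Δλ )
  = atan2(-0.63093, 0.76815) = -39.398° → normalised to [0°, 360°): 320.602°.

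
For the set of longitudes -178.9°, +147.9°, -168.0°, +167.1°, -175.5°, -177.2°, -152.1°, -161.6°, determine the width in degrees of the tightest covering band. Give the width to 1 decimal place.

Sort the longitudes: -178.9°, -177.2°, -175.5°, -168.0°, -161.6°, -152.1°, +147.9°, +167.1°.
Eastward gaps between consecutive values (wrapping around): 1.7°, 1.7°, 7.5°, 6.4°, 9.5°, 300.0°, 19.2°, 14.0°.
Largest gap = 300.0° ⇒ minimal covering band is its complement: 360° − 300.0° = 60.0°.
Band runs from +147.9° eastward to -152.1°, crossing the antimeridian.

60.0°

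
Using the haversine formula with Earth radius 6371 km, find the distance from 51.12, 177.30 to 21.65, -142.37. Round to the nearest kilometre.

4776 km

Δλ = -142.37 − 177.30 = -319.67°; wrapped into (−180°, 180°]: 40.33°.
Δφ = 21.65 − 51.12 = -29.47°.
a = sin²(Δφ/2) + cos φ₁ · cos φ₂ · sin²(Δλ/2) = 0.134023.
c = 2·atan2(√a, √(1−a)) = 0.74961 rad → d = 6371·c ≈ 4775.77 km.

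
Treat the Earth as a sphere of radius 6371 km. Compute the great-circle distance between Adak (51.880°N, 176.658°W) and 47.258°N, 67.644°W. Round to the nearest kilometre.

Δλ = -67.644 − -176.658 = 109.014°.
Δφ = 47.258 − 51.880 = -4.622°.
a = sin²(Δφ/2) + cos φ₁ · cos φ₂ · sin²(Δλ/2) = 0.279359.
c = 2·atan2(√a, √(1−a)) = 1.11377 rad → d = 6371·c ≈ 7095.83 km.

7096 km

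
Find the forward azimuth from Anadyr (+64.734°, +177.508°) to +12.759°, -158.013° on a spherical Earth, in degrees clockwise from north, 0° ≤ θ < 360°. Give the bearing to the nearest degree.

150°

Δλ = -158.013 − 177.508 = -335.521°; wrapped into (−180°, 180°]: 24.479°.
θ = atan2( sin Δλ · cos φ₂ , cos φ₁ · sin φ₂ − sin φ₁ · cos φ₂ · cos Δλ )
  = atan2(0.40413, -0.70846) = 150.298° → normalised to [0°, 360°): 150.298°.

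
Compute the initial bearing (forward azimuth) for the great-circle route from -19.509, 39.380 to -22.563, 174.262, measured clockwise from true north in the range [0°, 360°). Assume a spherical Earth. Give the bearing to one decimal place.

131.5°

Δλ = 174.262 − 39.380 = 134.882°.
θ = atan2( sin Δλ · cos φ₂ , cos φ₁ · sin φ₂ − sin φ₁ · cos φ₂ · cos Δλ )
  = atan2(0.65433, -0.57929) = 131.519° → normalised to [0°, 360°): 131.519°.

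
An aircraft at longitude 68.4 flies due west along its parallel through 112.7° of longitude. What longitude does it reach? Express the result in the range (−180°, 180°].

-44.3°

Start at +68.4°; shift −112.7° → -44.3°.
-44.3° already lies in (−180°, 180°].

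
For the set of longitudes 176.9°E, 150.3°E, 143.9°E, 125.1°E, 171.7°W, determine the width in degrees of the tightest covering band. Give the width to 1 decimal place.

63.2°

Sort the longitudes: -171.7°, +125.1°, +143.9°, +150.3°, +176.9°.
Eastward gaps between consecutive values (wrapping around): 296.8°, 18.8°, 6.4°, 26.6°, 11.4°.
Largest gap = 296.8° ⇒ minimal covering band is its complement: 360° − 296.8° = 63.2°.
Band runs from +125.1° eastward to -171.7°, crossing the antimeridian.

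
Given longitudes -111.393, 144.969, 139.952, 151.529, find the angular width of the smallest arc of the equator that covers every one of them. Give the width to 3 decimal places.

108.655°

Sort the longitudes: -111.393°, +139.952°, +144.969°, +151.529°.
Eastward gaps between consecutive values (wrapping around): 251.345°, 5.017°, 6.560°, 97.078°.
Largest gap = 251.345° ⇒ minimal covering band is its complement: 360° − 251.345° = 108.655°.
Band runs from +139.952° eastward to -111.393°, crossing the antimeridian.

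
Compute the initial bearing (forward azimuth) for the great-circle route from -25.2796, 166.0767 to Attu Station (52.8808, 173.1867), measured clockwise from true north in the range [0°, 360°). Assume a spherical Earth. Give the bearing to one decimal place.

Δλ = 173.1867 − 166.0767 = 7.1100°.
θ = atan2( sin Δλ · cos φ₂ , cos φ₁ · sin φ₂ − sin φ₁ · cos φ₂ · cos Δλ )
  = atan2(0.07469, 0.97674) = 4.373° → normalised to [0°, 360°): 4.373°.

4.4°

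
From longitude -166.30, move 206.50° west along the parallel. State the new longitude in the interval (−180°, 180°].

Start at -166.30°; shift −206.50° → -372.80°.
-372.80° lies outside (−180°, 180°]; add 360° → -12.80°.

-12.80°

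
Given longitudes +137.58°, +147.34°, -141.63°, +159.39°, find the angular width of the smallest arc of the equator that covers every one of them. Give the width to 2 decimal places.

80.79°

Sort the longitudes: -141.63°, +137.58°, +147.34°, +159.39°.
Eastward gaps between consecutive values (wrapping around): 279.21°, 9.76°, 12.05°, 58.98°.
Largest gap = 279.21° ⇒ minimal covering band is its complement: 360° − 279.21° = 80.79°.
Band runs from +137.58° eastward to -141.63°, crossing the antimeridian.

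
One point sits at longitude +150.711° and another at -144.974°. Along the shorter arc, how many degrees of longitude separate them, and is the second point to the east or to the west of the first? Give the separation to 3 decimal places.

64.315° east

Raw difference: -144.974 − 150.711 = -295.685°.
Normalise into (−180°, 180°]: -295.685° + 360° = 64.315°.
Positive ⇒ the second point lies to the east; separation 64.315°.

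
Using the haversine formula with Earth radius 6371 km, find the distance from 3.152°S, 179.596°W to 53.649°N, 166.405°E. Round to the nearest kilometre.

Δλ = 166.405 − -179.596 = 346.001°; wrapped into (−180°, 180°]: -13.999°.
Δφ = 53.649 − -3.152 = 56.801°.
a = sin²(Δφ/2) + cos φ₁ · cos φ₂ · sin²(Δλ/2) = 0.235014.
c = 2·atan2(√a, √(1−a)) = 1.01223 rad → d = 6371·c ≈ 6448.92 km.

6449 km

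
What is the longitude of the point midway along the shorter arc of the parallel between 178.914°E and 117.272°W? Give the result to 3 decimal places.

149.179°W

Signed shortest Δλ from +178.914° to -117.272° is +63.814°.
Midpoint longitude = +178.914° + (+63.814°)/2 = +178.914° + 31.907° = +210.821°.
Normalise into (−180°, 180°]: -149.179°.
(The naïve average (+178.914 + -117.272)/2 = 30.821° is on the wrong side of the globe.)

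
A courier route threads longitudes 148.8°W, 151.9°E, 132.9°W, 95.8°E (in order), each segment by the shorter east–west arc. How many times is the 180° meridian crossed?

3

Leg 1: -148.8° → +151.9°, shortest Δλ = -59.3° (west) — crosses 180°.
Leg 2: +151.9° → -132.9°, shortest Δλ = 75.2° (east) — crosses 180°.
Leg 3: -132.9° → +95.8°, shortest Δλ = -131.3° (west) — crosses 180°.
Total crossings: 3.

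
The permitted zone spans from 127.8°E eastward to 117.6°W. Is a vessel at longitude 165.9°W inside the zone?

Band width going east from +127.8° to -117.6°: ((-117.6 − 127.8) mod 360) = 114.6°.
Offset of -165.9° east of the west edge: ((-165.9 − 127.8) mod 360) = 66.3°.
66.3° ≤ 114.6° ⇒ inside.

Yes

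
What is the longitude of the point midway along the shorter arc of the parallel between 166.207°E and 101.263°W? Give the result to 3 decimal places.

147.528°W

Signed shortest Δλ from +166.207° to -101.263° is +92.530°.
Midpoint longitude = +166.207° + (+92.530°)/2 = +166.207° + 46.265° = +212.472°.
Normalise into (−180°, 180°]: -147.528°.
(The naïve average (+166.207 + -101.263)/2 = 32.472° is on the wrong side of the globe.)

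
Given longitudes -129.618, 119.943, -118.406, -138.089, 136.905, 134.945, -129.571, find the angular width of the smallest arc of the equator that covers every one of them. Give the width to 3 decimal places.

121.651°

Sort the longitudes: -138.089°, -129.618°, -129.571°, -118.406°, +119.943°, +134.945°, +136.905°.
Eastward gaps between consecutive values (wrapping around): 8.471°, 0.047°, 11.165°, 238.349°, 15.002°, 1.960°, 85.006°.
Largest gap = 238.349° ⇒ minimal covering band is its complement: 360° − 238.349° = 121.651°.
Band runs from +119.943° eastward to -118.406°, crossing the antimeridian.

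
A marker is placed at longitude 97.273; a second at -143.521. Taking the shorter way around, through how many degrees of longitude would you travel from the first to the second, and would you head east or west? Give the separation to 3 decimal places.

Raw difference: -143.521 − 97.273 = -240.794°.
Normalise into (−180°, 180°]: -240.794° + 360° = 119.206°.
Positive ⇒ the second point lies to the east; separation 119.206°.

119.206° east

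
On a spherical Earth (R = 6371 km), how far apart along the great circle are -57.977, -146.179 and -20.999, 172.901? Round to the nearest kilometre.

Δλ = 172.901 − -146.179 = 319.080°; wrapped into (−180°, 180°]: -40.920°.
Δφ = -20.999 − -57.977 = 36.978°.
a = sin²(Δφ/2) + cos φ₁ · cos φ₂ · sin²(Δλ/2) = 0.161055.
c = 2·atan2(√a, √(1−a)) = 0.82591 rad → d = 6371·c ≈ 5261.86 km.

5262 km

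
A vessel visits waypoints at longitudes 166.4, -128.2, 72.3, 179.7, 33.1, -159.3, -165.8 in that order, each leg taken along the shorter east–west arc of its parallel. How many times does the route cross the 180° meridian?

3

Leg 1: +166.4° → -128.2°, shortest Δλ = 65.4° (east) — crosses 180°.
Leg 2: -128.2° → +72.3°, shortest Δλ = -159.5° (west) — crosses 180°.
Leg 3: +72.3° → +179.7°, shortest Δλ = 107.4° (east) — does not cross 180°.
Leg 4: +179.7° → +33.1°, shortest Δλ = -146.6° (west) — does not cross 180°.
Leg 5: +33.1° → -159.3°, shortest Δλ = 167.6° (east) — crosses 180°.
Leg 6: -159.3° → -165.8°, shortest Δλ = -6.5° (west) — does not cross 180°.
Total crossings: 3.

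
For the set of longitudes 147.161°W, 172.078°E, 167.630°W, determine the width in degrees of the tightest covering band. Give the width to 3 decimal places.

Sort the longitudes: -167.630°, -147.161°, +172.078°.
Eastward gaps between consecutive values (wrapping around): 20.469°, 319.239°, 20.292°.
Largest gap = 319.239° ⇒ minimal covering band is its complement: 360° − 319.239° = 40.761°.
Band runs from +172.078° eastward to -147.161°, crossing the antimeridian.

40.761°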